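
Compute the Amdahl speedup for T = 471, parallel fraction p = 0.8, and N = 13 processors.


Amdahl's law: T_p = T × ((1-p) + p/N)
= 471 × ((1-0.8) + 0.8/13)
= 471 × (0.20 + 0.0615)
= 471 × 0.2615
= 123.18
Speedup = 471/123.18
= 3.82×


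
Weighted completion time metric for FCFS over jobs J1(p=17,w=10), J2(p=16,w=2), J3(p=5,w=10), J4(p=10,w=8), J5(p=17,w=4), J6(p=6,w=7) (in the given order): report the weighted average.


Completion times:
  J1: C=17, w×C=10×17=170
  J2: C=33, w×C=2×33=66
  J3: C=38, w×C=10×38=380
  J4: C=48, w×C=8×48=384
  J5: C=65, w×C=4×65=260
  J6: C=71, w×C=7×71=497
Sum w×C = 1757
Sum w = 41
Weighted avg = 1757/41
= 42.85


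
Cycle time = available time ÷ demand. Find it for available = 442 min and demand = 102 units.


Cycle time = available time / demand
= 442 / 102
= 4.33 min/unit


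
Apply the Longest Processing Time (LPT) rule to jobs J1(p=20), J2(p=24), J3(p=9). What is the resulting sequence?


LPT: sort by longest processing time first
  J2: p=24
  J1: p=20
  J3: p=9
Order: J2 → J1 → J3


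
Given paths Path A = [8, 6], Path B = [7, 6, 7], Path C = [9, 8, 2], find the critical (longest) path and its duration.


Path A: 8 + 6 = 14
Path B: 7 + 6 + 7 = 20
Path C: 9 + 8 + 2 = 19
Critical path = longest = max(14, 20, 19)
= 20 (Path B)


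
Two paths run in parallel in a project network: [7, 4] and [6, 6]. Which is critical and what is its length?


Path A: 7 + 4 = 11
Path B: 6 + 6 = 12
Critical path = longest = max(11, 12)
= 12 (Path B)


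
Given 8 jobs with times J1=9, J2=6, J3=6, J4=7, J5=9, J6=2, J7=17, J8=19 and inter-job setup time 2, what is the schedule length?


Makespan = Σ processing + (n-1) × setup
= (9 + 6 + 6 + 7 + 9 + 2 + 17 + 19) + (8-1)×2
= 75 + 14
= 89 time units


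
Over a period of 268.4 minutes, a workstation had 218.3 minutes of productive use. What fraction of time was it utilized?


Utilization = busy / total × 100
= 218.3 / 268.4 × 100
= 81.3%


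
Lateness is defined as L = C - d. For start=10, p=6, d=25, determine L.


Completion = 10 + 6 = 16
Lateness = C - d = 16 - 25
= -9


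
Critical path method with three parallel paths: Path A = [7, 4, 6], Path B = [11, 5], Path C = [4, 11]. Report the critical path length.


Path A: 7 + 4 + 6 = 17
Path B: 11 + 5 = 16
Path C: 4 + 11 = 15
Critical path = longest = max(17, 16, 15)
= 17 (Path A)


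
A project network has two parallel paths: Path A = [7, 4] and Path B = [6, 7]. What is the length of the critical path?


Path A: 7 + 4 = 11
Path B: 6 + 7 = 13
Critical path = longest = max(11, 13)
= 13 (Path B)


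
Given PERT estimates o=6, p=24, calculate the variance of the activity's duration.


σ² = ((p - o) / 6)² = (p - o)² / 36
= (24 - 6)² / 36
= 18² / 36
= 324 / 36
= 9.0000


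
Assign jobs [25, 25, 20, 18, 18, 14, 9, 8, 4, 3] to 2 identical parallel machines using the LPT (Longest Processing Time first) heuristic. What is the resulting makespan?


Jobs (LPT sorted): [25, 25, 20, 18, 18, 14, 9, 8, 4, 3]
Machines: 2
  J=25 → Machine 1 (load: 0+25=25)
  J=25 → Machine 2 (load: 0+25=25)
  J=20 → Machine 1 (load: 25+20=45)
  J=18 → Machine 2 (load: 25+18=43)
  J=18 → Machine 2 (load: 43+18=61)
  J=14 → Machine 1 (load: 45+14=59)
  J=9 → Machine 1 (load: 59+9=68)
  J=8 → Machine 2 (load: 61+8=69)
  J=4 → Machine 1 (load: 68+4=72)
  J=3 → Machine 2 (load: 69+3=72)
Machine loads: [72, 72]
Makespan = max = 72 time units


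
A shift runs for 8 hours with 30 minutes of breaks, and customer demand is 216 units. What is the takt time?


Available = 8×60 - 30 = 450 min
Takt time = 450 / 216
= 2.08 min/unit


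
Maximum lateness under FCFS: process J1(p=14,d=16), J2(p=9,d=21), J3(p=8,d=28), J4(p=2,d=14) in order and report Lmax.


Lateness per job (L = C - d):
  J1: C=14, d=16, L=-2
  J2: C=23, d=21, L=2
  J3: C=31, d=28, L=3
  J4: C=33, d=14, L=19
Lmax = max(-2, 2, 3, 19)
= 19


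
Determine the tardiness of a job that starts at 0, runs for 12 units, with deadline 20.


Completion = start + processing = 0 + 12 = 12
Tardiness = max(0, C - d) = max(0, 12 - 20)
= max(0, -8)
= 0


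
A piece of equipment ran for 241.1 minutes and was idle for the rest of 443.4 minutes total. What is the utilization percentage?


Utilization = busy / total × 100
= 241.1 / 443.4 × 100
= 54.4%


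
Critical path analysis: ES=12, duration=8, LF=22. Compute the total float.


EF = ES + duration = 12 + 8 = 20
LS = LF - duration = 22 - 8 = 14
Total Float = LF - EF = 22 - 20
(or LS - ES = 14 - 12)
= 2


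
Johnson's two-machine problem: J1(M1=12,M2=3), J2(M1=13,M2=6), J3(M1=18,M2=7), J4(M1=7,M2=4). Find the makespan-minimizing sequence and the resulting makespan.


Johnson's rule:
Group 1 (M1≤M2, sort by M1): []
Group 2 (M1>M2, sort desc M2): ['J3', 'J2', 'J4', 'J1']
Sequence: J3 → J2 → J4 → J1
Makespan calculation:
  J3: M1 done=18, M2 done=25
  J2: M1 done=31, M2 done=37
  J4: M1 done=38, M2 done=42
  J1: M1 done=50, M2 done=53
= Sequence: J3 → J2 → J4 → J1, Makespan: 53


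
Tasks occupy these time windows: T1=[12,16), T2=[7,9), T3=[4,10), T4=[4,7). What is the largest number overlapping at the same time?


Check each time point for overlaps:
  t=4: 2 tasks active (T3, T4)
Max concurrent = 2


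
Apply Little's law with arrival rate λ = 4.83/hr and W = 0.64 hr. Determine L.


Little's law: L = λ × W
= 4.83 × 0.64
= 3.09


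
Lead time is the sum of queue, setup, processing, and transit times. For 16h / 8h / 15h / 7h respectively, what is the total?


Lead time = queue + setup + processing + transit
= 16 + 8 + 15 + 7
= 46 hours


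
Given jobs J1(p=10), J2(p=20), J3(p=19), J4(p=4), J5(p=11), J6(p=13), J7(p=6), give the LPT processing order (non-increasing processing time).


LPT: sort by longest processing time first
  J2: p=20
  J3: p=19
  J6: p=13
  J5: p=11
  J1: p=10
  J7: p=6
  J4: p=4
Order: J2 → J3 → J6 → J5 → J1 → J7 → J4


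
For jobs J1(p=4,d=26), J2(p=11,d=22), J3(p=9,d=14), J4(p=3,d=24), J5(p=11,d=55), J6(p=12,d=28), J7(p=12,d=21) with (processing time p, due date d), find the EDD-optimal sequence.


EDD: sort by earliest due date
  J3: d=14, p=9
  J7: d=21, p=12
  J2: d=22, p=11
  J4: d=24, p=3
  J1: d=26, p=4
  J6: d=28, p=12
  J5: d=55, p=11
Order: J3 → J7 → J2 → J4 → J1 → J6 → J5


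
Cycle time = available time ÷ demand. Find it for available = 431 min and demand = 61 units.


Cycle time = available time / demand
= 431 / 61
= 7.07 min/unit


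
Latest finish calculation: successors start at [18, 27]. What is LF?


LF = min of all successor start times
Successors start at: [18, 27]
LF = min(18, 27)
= 18


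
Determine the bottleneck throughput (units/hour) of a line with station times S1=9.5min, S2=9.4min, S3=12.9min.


Bottleneck = longest station time
Station times: [9.5, 9.4, 12.9]
Max = 12.9 min
Rate = 60 / 12.9
= 4.65 units/hour (bottleneck: 12.9min)


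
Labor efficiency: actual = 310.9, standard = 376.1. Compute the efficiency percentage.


Efficiency = (actual / standard) × 100
= (310.9 / 376.1) × 100
= 82.7%


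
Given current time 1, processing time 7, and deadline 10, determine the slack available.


Slack = due - current_time - processing
= 10 - 1 - 7
= 2


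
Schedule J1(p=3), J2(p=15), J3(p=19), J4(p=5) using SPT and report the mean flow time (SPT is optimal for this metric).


SPT order: J1 → J4 → J2 → J3
Completion times:
  J1: C=3
  J4: C=8
  J2: C=23
  J3: C=42
Sum = 76, n = 4
Mean flow = 76/4
= 19.00


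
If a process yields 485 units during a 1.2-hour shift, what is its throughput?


Throughput = units / time
= 485 / 1.2
= 404.2 units/hour


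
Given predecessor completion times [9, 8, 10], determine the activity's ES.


ES = max of all predecessor completion times
Predecessors: [9, 8, 10]
ES = max(9, 8, 10)
= 10


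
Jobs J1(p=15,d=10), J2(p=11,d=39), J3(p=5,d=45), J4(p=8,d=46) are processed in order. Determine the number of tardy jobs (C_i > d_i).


Completion vs due date:
  J1: C=15, d=10 → TARDY
  J2: C=26, d=39 → on time
  J3: C=31, d=45 → on time
  J4: C=39, d=46 → on time
Tardy jobs: J1
Count = 1


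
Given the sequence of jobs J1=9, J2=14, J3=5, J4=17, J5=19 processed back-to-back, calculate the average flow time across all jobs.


Completion times:
  J1: completes at 9
  J2: completes at 23
  J3: completes at 28
  J4: completes at 45
  J5: completes at 64
Sum = 169
Average = 169/5
= 33.80


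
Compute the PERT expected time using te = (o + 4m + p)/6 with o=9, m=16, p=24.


te = (o + 4m + p) / 6
= (9 + 4×16 + 24) / 6
= (9 + 64 + 24) / 6
= 97 / 6
= 16.17


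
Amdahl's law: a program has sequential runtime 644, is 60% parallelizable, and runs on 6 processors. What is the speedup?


Amdahl's law: T_p = T × ((1-p) + p/N)
= 644 × ((1-0.6) + 0.6/6)
= 644 × (0.40 + 0.1000)
= 644 × 0.5000
= 322.00
Speedup = 644/322.00
= 2.00×


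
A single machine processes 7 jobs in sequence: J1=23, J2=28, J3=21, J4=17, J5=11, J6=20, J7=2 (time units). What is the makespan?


Sequential makespan: sum all processing times
= 23 + 28 + 21 + 17 + 11 + 20 + 2
= 122 time units


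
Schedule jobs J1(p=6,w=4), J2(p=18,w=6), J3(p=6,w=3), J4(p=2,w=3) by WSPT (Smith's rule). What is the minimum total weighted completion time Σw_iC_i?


WSPT order (by p/w): J4 → J1 → J3 → J2
  J4: C=2, w·C=3×2=6
  J1: C=8, w·C=4×8=32
  J3: C=14, w·C=3×14=42
  J2: C=32, w·C=6×32=192
Σ w·C = 272
= 272


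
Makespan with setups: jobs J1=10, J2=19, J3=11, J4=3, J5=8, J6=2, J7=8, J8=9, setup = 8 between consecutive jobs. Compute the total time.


Makespan = Σ processing + (n-1) × setup
= (10 + 19 + 11 + 3 + 8 + 2 + 8 + 9) + (8-1)×8
= 70 + 56
= 126 time units


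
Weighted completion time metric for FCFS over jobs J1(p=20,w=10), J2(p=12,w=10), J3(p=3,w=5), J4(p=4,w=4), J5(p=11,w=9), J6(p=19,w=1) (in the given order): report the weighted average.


Completion times:
  J1: C=20, w×C=10×20=200
  J2: C=32, w×C=10×32=320
  J3: C=35, w×C=5×35=175
  J4: C=39, w×C=4×39=156
  J5: C=50, w×C=9×50=450
  J6: C=69, w×C=1×69=69
Sum w×C = 1370
Sum w = 39
Weighted avg = 1370/39
= 35.13


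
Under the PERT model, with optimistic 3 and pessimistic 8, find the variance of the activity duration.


σ² = ((p - o) / 6)² = (p - o)² / 36
= (8 - 3)² / 36
= 5² / 36
= 25 / 36
= 0.6944


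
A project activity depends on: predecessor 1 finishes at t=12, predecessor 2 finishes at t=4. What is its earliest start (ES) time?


ES = max of all predecessor completion times
Predecessors: [12, 4]
ES = max(12, 4)
= 12


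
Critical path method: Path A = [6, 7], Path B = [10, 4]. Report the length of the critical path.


Path A: 6 + 7 = 13
Path B: 10 + 4 = 14
Critical path = longest = max(13, 14)
= 14 (Path B)


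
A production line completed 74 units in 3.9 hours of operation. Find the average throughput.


Throughput = units / time
= 74 / 3.9
= 19.0 units/hour


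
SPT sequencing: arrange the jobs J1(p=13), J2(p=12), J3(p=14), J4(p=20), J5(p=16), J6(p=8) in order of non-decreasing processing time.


SPT: sort by shortest processing time
  J6: p=8
  J2: p=12
  J1: p=13
  J3: p=14
  J5: p=16
  J4: p=20
Order: J6 → J2 → J1 → J3 → J5 → J4


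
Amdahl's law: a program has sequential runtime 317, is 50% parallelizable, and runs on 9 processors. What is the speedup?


Amdahl's law: T_p = T × ((1-p) + p/N)
= 317 × ((1-0.5) + 0.5/9)
= 317 × (0.50 + 0.0556)
= 317 × 0.5556
= 176.11
Speedup = 317/176.11
= 1.80×


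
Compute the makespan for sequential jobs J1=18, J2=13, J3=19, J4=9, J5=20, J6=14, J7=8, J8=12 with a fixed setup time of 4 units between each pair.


Makespan = Σ processing + (n-1) × setup
= (18 + 13 + 19 + 9 + 20 + 14 + 8 + 12) + (8-1)×4
= 113 + 28
= 141 time units


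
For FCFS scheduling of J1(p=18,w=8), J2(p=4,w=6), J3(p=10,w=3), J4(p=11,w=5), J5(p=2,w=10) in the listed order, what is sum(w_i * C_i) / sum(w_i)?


Completion times:
  J1: C=18, w×C=8×18=144
  J2: C=22, w×C=6×22=132
  J3: C=32, w×C=3×32=96
  J4: C=43, w×C=5×43=215
  J5: C=45, w×C=10×45=450
Sum w×C = 1037
Sum w = 32
Weighted avg = 1037/32
= 32.41


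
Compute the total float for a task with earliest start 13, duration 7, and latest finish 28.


EF = ES + duration = 13 + 7 = 20
LS = LF - duration = 28 - 7 = 21
Total Float = LF - EF = 28 - 20
(or LS - ES = 21 - 13)
= 8


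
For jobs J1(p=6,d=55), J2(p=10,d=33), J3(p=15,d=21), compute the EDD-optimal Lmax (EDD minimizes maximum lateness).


EDD order: J3 → J2 → J1
Completion and lateness:
  J3: C=15, d=21, L=15-21=-6
  J2: C=25, d=33, L=25-33=-8
  J1: C=31, d=55, L=31-55=-24
Lmax = max(-6, -8, -24)
= -6


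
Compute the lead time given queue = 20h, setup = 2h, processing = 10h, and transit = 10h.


Lead time = queue + setup + processing + transit
= 20 + 2 + 10 + 10
= 42 hours


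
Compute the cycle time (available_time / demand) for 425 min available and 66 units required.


Cycle time = available time / demand
= 425 / 66
= 6.44 min/unit


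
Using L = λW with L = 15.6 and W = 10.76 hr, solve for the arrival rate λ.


Little's law: L = λW → λ = L / W
= 15.6 / 10.76
= 1.45 per hour


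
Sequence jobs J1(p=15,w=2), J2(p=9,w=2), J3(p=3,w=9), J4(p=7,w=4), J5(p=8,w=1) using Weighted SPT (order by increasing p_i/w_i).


WSPT (Smith's rule): sort by p/w ascending
  J3: p/w = 3/9 = 0.333
  J4: p/w = 7/4 = 1.750
  J2: p/w = 9/2 = 4.500
  J1: p/w = 15/2 = 7.500
  J5: p/w = 8/1 = 8.000
Order: J3 → J4 → J2 → J1 → J5


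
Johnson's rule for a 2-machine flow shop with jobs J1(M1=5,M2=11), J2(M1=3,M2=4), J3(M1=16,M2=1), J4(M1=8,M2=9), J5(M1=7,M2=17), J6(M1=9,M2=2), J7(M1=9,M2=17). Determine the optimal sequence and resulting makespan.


Johnson's rule:
Group 1 (M1≤M2, sort by M1): ['J2', 'J1', 'J5', 'J4', 'J7']
Group 2 (M1>M2, sort desc M2): ['J6', 'J3']
Sequence: J2 → J1 → J5 → J4 → J7 → J6 → J3
Makespan calculation:
  J2: M1 done=3, M2 done=7
  J1: M1 done=8, M2 done=19
  J5: M1 done=15, M2 done=36
  J4: M1 done=23, M2 done=45
  J7: M1 done=32, M2 done=62
  J6: M1 done=41, M2 done=64
  J3: M1 done=57, M2 done=65
= Sequence: J2 → J1 → J5 → J4 → J7 → J6 → J3, Makespan: 65


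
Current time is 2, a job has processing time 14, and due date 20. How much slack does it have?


Slack = due - current_time - processing
= 20 - 2 - 14
= 4


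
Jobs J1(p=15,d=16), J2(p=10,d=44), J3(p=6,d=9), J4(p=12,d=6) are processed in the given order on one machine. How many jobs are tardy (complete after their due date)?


Completion vs due date:
  J1: C=15, d=16 → on time
  J2: C=25, d=44 → on time
  J3: C=31, d=9 → TARDY
  J4: C=43, d=6 → TARDY
Tardy jobs: J3, J4
Count = 2


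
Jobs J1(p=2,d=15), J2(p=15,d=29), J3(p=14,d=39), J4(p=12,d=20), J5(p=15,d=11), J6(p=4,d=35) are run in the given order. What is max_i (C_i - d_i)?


Lateness per job (L = C - d):
  J1: C=2, d=15, L=-13
  J2: C=17, d=29, L=-12
  J3: C=31, d=39, L=-8
  J4: C=43, d=20, L=23
  J5: C=58, d=11, L=47
  J6: C=62, d=35, L=27
Lmax = max(-13, -12, -8, 23, 47, 27)
= 47


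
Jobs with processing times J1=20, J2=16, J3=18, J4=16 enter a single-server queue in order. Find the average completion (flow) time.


Completion times:
  J1: completes at 20
  J2: completes at 36
  J3: completes at 54
  J4: completes at 70
Sum = 180
Average = 180/4
= 45.00


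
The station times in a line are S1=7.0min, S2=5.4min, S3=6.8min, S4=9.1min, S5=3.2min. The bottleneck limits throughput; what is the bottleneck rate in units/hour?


Bottleneck = longest station time
Station times: [7.0, 5.4, 6.8, 9.1, 3.2]
Max = 9.1 min
Rate = 60 / 9.1
= 6.59 units/hour (bottleneck: 9.1min)


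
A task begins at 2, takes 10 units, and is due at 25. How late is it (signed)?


Completion = 2 + 10 = 12
Lateness = C - d = 12 - 25
= -13


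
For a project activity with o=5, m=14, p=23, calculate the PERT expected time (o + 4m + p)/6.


te = (o + 4m + p) / 6
= (5 + 4×14 + 23) / 6
= (5 + 56 + 23) / 6
= 84 / 6
= 14.00


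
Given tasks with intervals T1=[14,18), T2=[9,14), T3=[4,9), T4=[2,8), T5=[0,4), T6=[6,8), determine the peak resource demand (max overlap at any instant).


Check each time point for overlaps:
  t=6: 3 tasks active (T3, T4, T6)
Max concurrent = 3


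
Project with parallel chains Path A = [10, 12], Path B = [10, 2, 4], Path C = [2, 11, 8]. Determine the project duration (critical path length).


Path A: 10 + 12 = 22
Path B: 10 + 2 + 4 = 16
Path C: 2 + 11 + 8 = 21
Critical path = longest = max(22, 16, 21)
= 22 (Path A)


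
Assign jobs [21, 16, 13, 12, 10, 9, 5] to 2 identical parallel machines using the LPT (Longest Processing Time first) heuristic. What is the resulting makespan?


Jobs (LPT sorted): [21, 16, 13, 12, 10, 9, 5]
Machines: 2
  J=21 → Machine 1 (load: 0+21=21)
  J=16 → Machine 2 (load: 0+16=16)
  J=13 → Machine 2 (load: 16+13=29)
  J=12 → Machine 1 (load: 21+12=33)
  J=10 → Machine 2 (load: 29+10=39)
  J=9 → Machine 1 (load: 33+9=42)
  J=5 → Machine 2 (load: 39+5=44)
Machine loads: [42, 44]
Makespan = max = 44 time units


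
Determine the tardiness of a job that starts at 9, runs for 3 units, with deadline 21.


Completion = start + processing = 9 + 3 = 12
Tardiness = max(0, C - d) = max(0, 12 - 21)
= max(0, -9)
= 0


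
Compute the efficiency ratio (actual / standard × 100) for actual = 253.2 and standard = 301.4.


Efficiency = (actual / standard) × 100
= (253.2 / 301.4) × 100
= 84.0%


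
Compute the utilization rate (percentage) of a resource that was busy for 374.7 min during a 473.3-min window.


Utilization = busy / total × 100
= 374.7 / 473.3 × 100
= 79.2%


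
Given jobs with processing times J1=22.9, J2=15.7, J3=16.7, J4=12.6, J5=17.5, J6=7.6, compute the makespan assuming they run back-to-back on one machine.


Sequential makespan: sum all processing times
= 22.9 + 15.7 + 16.7 + 12.6 + 17.5 + 7.6
= 93.0 time units


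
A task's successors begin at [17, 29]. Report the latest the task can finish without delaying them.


LF = min of all successor start times
Successors start at: [17, 29]
LF = min(17, 29)
= 17


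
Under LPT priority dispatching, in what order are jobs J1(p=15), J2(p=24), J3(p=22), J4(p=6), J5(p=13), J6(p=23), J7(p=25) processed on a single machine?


LPT: sort by longest processing time first
  J7: p=25
  J2: p=24
  J6: p=23
  J3: p=22
  J1: p=15
  J5: p=13
  J4: p=6
Order: J7 → J2 → J6 → J3 → J1 → J5 → J4


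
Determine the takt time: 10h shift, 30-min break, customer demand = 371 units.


Available = 10×60 - 30 = 570 min
Takt time = 570 / 371
= 1.54 min/unit


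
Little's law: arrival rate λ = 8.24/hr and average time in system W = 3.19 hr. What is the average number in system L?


Little's law: L = λ × W
= 8.24 × 3.19
= 26.29


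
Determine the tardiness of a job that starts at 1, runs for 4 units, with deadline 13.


Completion = start + processing = 1 + 4 = 5
Tardiness = max(0, C - d) = max(0, 5 - 13)
= max(0, -8)
= 0


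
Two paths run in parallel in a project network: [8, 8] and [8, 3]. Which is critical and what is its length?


Path A: 8 + 8 = 16
Path B: 8 + 3 = 11
Critical path = longest = max(16, 11)
= 16 (Path A)


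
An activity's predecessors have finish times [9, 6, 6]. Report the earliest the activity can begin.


ES = max of all predecessor completion times
Predecessors: [9, 6, 6]
ES = max(9, 6, 6)
= 9


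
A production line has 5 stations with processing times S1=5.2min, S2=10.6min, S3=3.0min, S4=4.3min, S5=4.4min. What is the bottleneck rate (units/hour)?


Bottleneck = longest station time
Station times: [5.2, 10.6, 3.0, 4.3, 4.4]
Max = 10.6 min
Rate = 60 / 10.6
= 5.66 units/hour (bottleneck: 10.6min)


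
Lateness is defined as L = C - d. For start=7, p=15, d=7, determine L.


Completion = 7 + 15 = 22
Lateness = C - d = 22 - 7
= 15


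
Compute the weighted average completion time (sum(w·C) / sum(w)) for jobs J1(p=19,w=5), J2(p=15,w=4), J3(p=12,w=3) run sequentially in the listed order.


Completion times:
  J1: C=19, w×C=5×19=95
  J2: C=34, w×C=4×34=136
  J3: C=46, w×C=3×46=138
Sum w×C = 369
Sum w = 12
Weighted avg = 369/12
= 30.75


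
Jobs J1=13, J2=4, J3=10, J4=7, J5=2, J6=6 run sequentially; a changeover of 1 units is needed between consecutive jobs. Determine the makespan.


Makespan = Σ processing + (n-1) × setup
= (13 + 4 + 10 + 7 + 2 + 6) + (6-1)×1
= 42 + 5
= 47 time units


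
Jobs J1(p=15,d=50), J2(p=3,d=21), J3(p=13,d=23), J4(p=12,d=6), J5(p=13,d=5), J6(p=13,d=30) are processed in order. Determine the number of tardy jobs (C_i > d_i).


Completion vs due date:
  J1: C=15, d=50 → on time
  J2: C=18, d=21 → on time
  J3: C=31, d=23 → TARDY
  J4: C=43, d=6 → TARDY
  J5: C=56, d=5 → TARDY
  J6: C=69, d=30 → TARDY
Tardy jobs: J3, J4, J5, J6
Count = 4


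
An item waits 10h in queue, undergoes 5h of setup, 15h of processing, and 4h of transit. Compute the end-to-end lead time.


Lead time = queue + setup + processing + transit
= 10 + 5 + 15 + 4
= 34 hours


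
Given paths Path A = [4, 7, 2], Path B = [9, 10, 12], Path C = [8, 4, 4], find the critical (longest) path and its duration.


Path A: 4 + 7 + 2 = 13
Path B: 9 + 10 + 12 = 31
Path C: 8 + 4 + 4 = 16
Critical path = longest = max(13, 31, 16)
= 31 (Path B)


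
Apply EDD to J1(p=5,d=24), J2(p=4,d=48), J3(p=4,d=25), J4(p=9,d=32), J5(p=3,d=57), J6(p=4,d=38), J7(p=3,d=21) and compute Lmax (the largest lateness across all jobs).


EDD order: J7 → J1 → J3 → J4 → J6 → J2 → J5
Completion and lateness:
  J7: C=3, d=21, L=3-21=-18
  J1: C=8, d=24, L=8-24=-16
  J3: C=12, d=25, L=12-25=-13
  J4: C=21, d=32, L=21-32=-11
  J6: C=25, d=38, L=25-38=-13
  J2: C=29, d=48, L=29-48=-19
  J5: C=32, d=57, L=32-57=-25
Lmax = max(-18, -16, -13, -11, -13, -19, -25)
= -11


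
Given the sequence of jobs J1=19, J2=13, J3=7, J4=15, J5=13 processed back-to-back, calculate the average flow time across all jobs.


Completion times:
  J1: completes at 19
  J2: completes at 32
  J3: completes at 39
  J4: completes at 54
  J5: completes at 67
Sum = 211
Average = 211/5
= 42.20


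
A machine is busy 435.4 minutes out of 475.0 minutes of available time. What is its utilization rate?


Utilization = busy / total × 100
= 435.4 / 475.0 × 100
= 91.7%


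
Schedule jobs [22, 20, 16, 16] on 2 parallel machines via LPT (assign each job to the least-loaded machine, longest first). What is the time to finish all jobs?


Jobs (LPT sorted): [22, 20, 16, 16]
Machines: 2
  J=22 → Machine 1 (load: 0+22=22)
  J=20 → Machine 2 (load: 0+20=20)
  J=16 → Machine 2 (load: 20+16=36)
  J=16 → Machine 1 (load: 22+16=38)
Machine loads: [38, 36]
Makespan = max = 38 time units


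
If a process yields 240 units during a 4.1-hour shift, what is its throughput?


Throughput = units / time
= 240 / 4.1
= 58.5 units/hour


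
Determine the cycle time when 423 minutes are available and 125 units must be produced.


Cycle time = available time / demand
= 423 / 125
= 3.38 min/unit


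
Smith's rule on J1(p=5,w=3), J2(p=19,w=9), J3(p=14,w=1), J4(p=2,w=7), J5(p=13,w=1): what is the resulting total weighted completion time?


WSPT order (by p/w): J4 → J1 → J2 → J5 → J3
  J4: C=2, w·C=7×2=14
  J1: C=7, w·C=3×7=21
  J2: C=26, w·C=9×26=234
  J5: C=39, w·C=1×39=39
  J3: C=53, w·C=1×53=53
Σ w·C = 361
= 361


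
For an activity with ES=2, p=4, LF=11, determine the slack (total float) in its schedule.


EF = ES + duration = 2 + 4 = 6
LS = LF - duration = 11 - 4 = 7
Total Float = LF - EF = 11 - 6
(or LS - ES = 7 - 2)
= 5


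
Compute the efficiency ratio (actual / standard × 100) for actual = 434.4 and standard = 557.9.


Efficiency = (actual / standard) × 100
= (434.4 / 557.9) × 100
= 77.9%


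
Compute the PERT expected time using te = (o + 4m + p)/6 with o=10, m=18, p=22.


te = (o + 4m + p) / 6
= (10 + 4×18 + 22) / 6
= (10 + 72 + 22) / 6
= 104 / 6
= 17.33


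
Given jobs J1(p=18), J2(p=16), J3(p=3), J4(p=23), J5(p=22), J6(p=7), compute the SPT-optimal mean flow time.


SPT order: J3 → J6 → J2 → J1 → J5 → J4
Completion times:
  J3: C=3
  J6: C=10
  J2: C=26
  J1: C=44
  J5: C=66
  J4: C=89
Sum = 238, n = 6
Mean flow = 238/6
= 39.67


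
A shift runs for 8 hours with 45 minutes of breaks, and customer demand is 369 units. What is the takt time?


Available = 8×60 - 45 = 435 min
Takt time = 435 / 369
= 1.18 min/unit


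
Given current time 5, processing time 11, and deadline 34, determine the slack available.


Slack = due - current_time - processing
= 34 - 5 - 11
= 18


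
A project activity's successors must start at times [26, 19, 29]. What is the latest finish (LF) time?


LF = min of all successor start times
Successors start at: [26, 19, 29]
LF = min(26, 19, 29)
= 19


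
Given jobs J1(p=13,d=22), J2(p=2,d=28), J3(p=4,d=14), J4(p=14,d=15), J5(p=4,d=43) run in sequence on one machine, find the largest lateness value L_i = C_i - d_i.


Lateness per job (L = C - d):
  J1: C=13, d=22, L=-9
  J2: C=15, d=28, L=-13
  J3: C=19, d=14, L=5
  J4: C=33, d=15, L=18
  J5: C=37, d=43, L=-6
Lmax = max(-9, -13, 5, 18, -6)
= 18


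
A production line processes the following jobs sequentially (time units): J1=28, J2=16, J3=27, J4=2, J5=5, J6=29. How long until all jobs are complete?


Sequential makespan: sum all processing times
= 28 + 16 + 27 + 2 + 5 + 29
= 107 time units


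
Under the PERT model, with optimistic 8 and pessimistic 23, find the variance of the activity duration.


σ² = ((p - o) / 6)² = (p - o)² / 36
= (23 - 8)² / 36
= 15² / 36
= 225 / 36
= 6.2500


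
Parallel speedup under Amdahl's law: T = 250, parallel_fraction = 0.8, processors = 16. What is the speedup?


Amdahl's law: T_p = T × ((1-p) + p/N)
= 250 × ((1-0.8) + 0.8/16)
= 250 × (0.20 + 0.0500)
= 250 × 0.2500
= 62.50
Speedup = 250/62.50
= 4.00×


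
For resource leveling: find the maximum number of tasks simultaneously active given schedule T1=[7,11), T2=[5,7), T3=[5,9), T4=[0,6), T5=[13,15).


Check each time point for overlaps:
  t=5: 3 tasks active (T2, T3, T4)
Max concurrent = 3


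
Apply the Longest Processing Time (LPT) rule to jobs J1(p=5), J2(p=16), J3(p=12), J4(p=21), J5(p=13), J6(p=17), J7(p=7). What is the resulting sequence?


LPT: sort by longest processing time first
  J4: p=21
  J6: p=17
  J2: p=16
  J5: p=13
  J3: p=12
  J7: p=7
  J1: p=5
Order: J4 → J6 → J2 → J5 → J3 → J7 → J1


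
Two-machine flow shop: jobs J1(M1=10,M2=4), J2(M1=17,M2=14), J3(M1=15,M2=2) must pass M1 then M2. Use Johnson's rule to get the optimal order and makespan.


Johnson's rule:
Group 1 (M1≤M2, sort by M1): []
Group 2 (M1>M2, sort desc M2): ['J2', 'J1', 'J3']
Sequence: J2 → J1 → J3
Makespan calculation:
  J2: M1 done=17, M2 done=31
  J1: M1 done=27, M2 done=35
  J3: M1 done=42, M2 done=44
= Sequence: J2 → J1 → J3, Makespan: 44


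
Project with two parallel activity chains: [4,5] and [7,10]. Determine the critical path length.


Path A: 4 + 5 = 9
Path B: 7 + 10 = 17
Critical path = longest = max(9, 17)
= 17 (Path B)


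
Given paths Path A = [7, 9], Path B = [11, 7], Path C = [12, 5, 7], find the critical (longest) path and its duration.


Path A: 7 + 9 = 16
Path B: 11 + 7 = 18
Path C: 12 + 5 + 7 = 24
Critical path = longest = max(16, 18, 24)
= 24 (Path C)


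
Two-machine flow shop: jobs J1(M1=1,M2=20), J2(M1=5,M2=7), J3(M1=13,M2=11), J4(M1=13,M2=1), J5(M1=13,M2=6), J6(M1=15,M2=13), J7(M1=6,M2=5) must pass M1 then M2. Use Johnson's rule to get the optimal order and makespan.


Johnson's rule:
Group 1 (M1≤M2, sort by M1): ['J1', 'J2']
Group 2 (M1>M2, sort desc M2): ['J6', 'J3', 'J5', 'J7', 'J4']
Sequence: J1 → J2 → J6 → J3 → J5 → J7 → J4
Makespan calculation:
  J1: M1 done=1, M2 done=21
  J2: M1 done=6, M2 done=28
  J6: M1 done=21, M2 done=41
  J3: M1 done=34, M2 done=52
  J5: M1 done=47, M2 done=58
  J7: M1 done=53, M2 done=63
  J4: M1 done=66, M2 done=67
= Sequence: J1 → J2 → J6 → J3 → J5 → J7 → J4, Makespan: 67


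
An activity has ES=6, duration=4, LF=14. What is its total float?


EF = ES + duration = 6 + 4 = 10
LS = LF - duration = 14 - 4 = 10
Total Float = LF - EF = 14 - 10
(or LS - ES = 10 - 6)
= 4


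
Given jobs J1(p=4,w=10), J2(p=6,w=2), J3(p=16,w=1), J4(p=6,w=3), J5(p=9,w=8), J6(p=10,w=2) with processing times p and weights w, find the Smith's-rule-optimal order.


WSPT (Smith's rule): sort by p/w ascending
  J1: p/w = 4/10 = 0.400
  J5: p/w = 9/8 = 1.125
  J4: p/w = 6/3 = 2.000
  J2: p/w = 6/2 = 3.000
  J6: p/w = 10/2 = 5.000
  J3: p/w = 16/1 = 16.000
Order: J1 → J5 → J4 → J2 → J6 → J3


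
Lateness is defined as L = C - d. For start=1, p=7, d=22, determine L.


Completion = 1 + 7 = 8
Lateness = C - d = 8 - 22
= -14


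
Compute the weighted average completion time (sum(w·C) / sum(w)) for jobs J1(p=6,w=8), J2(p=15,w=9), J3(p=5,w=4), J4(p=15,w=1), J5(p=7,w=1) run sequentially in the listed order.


Completion times:
  J1: C=6, w×C=8×6=48
  J2: C=21, w×C=9×21=189
  J3: C=26, w×C=4×26=104
  J4: C=41, w×C=1×41=41
  J5: C=48, w×C=1×48=48
Sum w×C = 430
Sum w = 23
Weighted avg = 430/23
= 18.70


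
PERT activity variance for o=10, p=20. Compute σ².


σ² = ((p - o) / 6)² = (p - o)² / 36
= (20 - 10)² / 36
= 10² / 36
= 100 / 36
= 2.7778


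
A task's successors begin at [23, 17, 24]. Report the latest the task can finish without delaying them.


LF = min of all successor start times
Successors start at: [23, 17, 24]
LF = min(23, 17, 24)
= 17


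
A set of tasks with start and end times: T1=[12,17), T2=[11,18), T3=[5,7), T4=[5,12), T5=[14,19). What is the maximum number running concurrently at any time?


Check each time point for overlaps:
  t=14: 3 tasks active (T1, T2, T5)
Max concurrent = 3


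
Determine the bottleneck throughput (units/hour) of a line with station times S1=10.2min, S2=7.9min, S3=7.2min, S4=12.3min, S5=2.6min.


Bottleneck = longest station time
Station times: [10.2, 7.9, 7.2, 12.3, 2.6]
Max = 12.3 min
Rate = 60 / 12.3
= 4.88 units/hour (bottleneck: 12.3min)


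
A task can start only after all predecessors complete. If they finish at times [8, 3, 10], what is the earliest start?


ES = max of all predecessor completion times
Predecessors: [8, 3, 10]
ES = max(8, 3, 10)
= 10


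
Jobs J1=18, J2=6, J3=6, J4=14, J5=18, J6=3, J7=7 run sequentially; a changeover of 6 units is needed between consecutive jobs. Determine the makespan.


Makespan = Σ processing + (n-1) × setup
= (18 + 6 + 6 + 14 + 18 + 3 + 7) + (7-1)×6
= 72 + 36
= 108 time units


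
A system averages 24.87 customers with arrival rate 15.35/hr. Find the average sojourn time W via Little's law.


Little's law: L = λW → W = L / λ
= 24.87 / 15.35
= 1.62 hours


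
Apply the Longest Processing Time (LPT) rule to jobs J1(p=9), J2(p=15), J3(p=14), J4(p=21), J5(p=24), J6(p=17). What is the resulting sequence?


LPT: sort by longest processing time first
  J5: p=24
  J4: p=21
  J6: p=17
  J2: p=15
  J3: p=14
  J1: p=9
Order: J5 → J4 → J6 → J2 → J3 → J1


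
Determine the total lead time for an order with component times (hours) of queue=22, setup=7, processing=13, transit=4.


Lead time = queue + setup + processing + transit
= 22 + 7 + 13 + 4
= 46 hours


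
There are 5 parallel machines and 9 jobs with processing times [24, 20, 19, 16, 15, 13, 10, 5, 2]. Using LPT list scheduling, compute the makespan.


Jobs (LPT sorted): [24, 20, 19, 16, 15, 13, 10, 5, 2]
Machines: 5
  J=24 → Machine 1 (load: 0+24=24)
  J=20 → Machine 2 (load: 0+20=20)
  J=19 → Machine 3 (load: 0+19=19)
  J=16 → Machine 4 (load: 0+16=16)
  J=15 → Machine 5 (load: 0+15=15)
  J=13 → Machine 5 (load: 15+13=28)
  J=10 → Machine 4 (load: 16+10=26)
  J=5 → Machine 3 (load: 19+5=24)
  J=2 → Machine 2 (load: 20+2=22)
Machine loads: [24, 22, 24, 26, 28]
Makespan = max = 28 time units


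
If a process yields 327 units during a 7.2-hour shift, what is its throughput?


Throughput = units / time
= 327 / 7.2
= 45.4 units/hour


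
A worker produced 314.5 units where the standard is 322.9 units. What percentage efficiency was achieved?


Efficiency = (actual / standard) × 100
= (314.5 / 322.9) × 100
= 97.4%


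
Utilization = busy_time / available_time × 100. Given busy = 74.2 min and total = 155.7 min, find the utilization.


Utilization = busy / total × 100
= 74.2 / 155.7 × 100
= 47.7%


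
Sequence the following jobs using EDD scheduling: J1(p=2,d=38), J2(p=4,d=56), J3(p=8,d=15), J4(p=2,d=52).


EDD: sort by earliest due date
  J3: d=15, p=8
  J1: d=38, p=2
  J4: d=52, p=2
  J2: d=56, p=4
Order: J3 → J1 → J4 → J2


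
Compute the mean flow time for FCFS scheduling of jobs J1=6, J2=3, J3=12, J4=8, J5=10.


Completion times:
  J1: completes at 6
  J2: completes at 9
  J3: completes at 21
  J4: completes at 29
  J5: completes at 39
Sum = 104
Average = 104/5
= 20.80


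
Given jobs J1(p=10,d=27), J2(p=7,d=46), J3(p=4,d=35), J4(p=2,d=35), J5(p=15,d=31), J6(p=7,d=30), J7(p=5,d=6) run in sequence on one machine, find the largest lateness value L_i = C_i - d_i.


Lateness per job (L = C - d):
  J1: C=10, d=27, L=-17
  J2: C=17, d=46, L=-29
  J3: C=21, d=35, L=-14
  J4: C=23, d=35, L=-12
  J5: C=38, d=31, L=7
  J6: C=45, d=30, L=15
  J7: C=50, d=6, L=44
Lmax = max(-17, -29, -14, -12, 7, 15, 44)
= 44


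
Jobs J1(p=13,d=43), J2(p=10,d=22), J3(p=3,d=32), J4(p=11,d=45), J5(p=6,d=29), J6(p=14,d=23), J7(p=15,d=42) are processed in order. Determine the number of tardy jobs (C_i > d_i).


Completion vs due date:
  J1: C=13, d=43 → on time
  J2: C=23, d=22 → TARDY
  J3: C=26, d=32 → on time
  J4: C=37, d=45 → on time
  J5: C=43, d=29 → TARDY
  J6: C=57, d=23 → TARDY
  J7: C=72, d=42 → TARDY
Tardy jobs: J2, J5, J6, J7
Count = 4


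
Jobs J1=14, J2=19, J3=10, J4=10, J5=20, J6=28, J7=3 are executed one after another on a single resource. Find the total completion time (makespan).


Sequential makespan: sum all processing times
= 14 + 19 + 10 + 10 + 20 + 28 + 3
= 104 time units


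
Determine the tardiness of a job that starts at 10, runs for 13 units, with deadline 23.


Completion = start + processing = 10 + 13 = 23
Tardiness = max(0, C - d) = max(0, 23 - 23)
= max(0, 0)
= 0


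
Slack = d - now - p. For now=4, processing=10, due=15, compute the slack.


Slack = due - current_time - processing
= 15 - 4 - 10
= 1


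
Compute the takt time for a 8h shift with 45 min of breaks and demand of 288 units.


Available = 8×60 - 45 = 435 min
Takt time = 435 / 288
= 1.51 min/unit


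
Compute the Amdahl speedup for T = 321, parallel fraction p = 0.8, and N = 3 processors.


Amdahl's law: T_p = T × ((1-p) + p/N)
= 321 × ((1-0.8) + 0.8/3)
= 321 × (0.20 + 0.2667)
= 321 × 0.4667
= 149.80
Speedup = 321/149.80
= 2.14×


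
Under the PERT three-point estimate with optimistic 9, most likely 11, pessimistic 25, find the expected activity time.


te = (o + 4m + p) / 6
= (9 + 4×11 + 25) / 6
= (9 + 44 + 25) / 6
= 78 / 6
= 13.00


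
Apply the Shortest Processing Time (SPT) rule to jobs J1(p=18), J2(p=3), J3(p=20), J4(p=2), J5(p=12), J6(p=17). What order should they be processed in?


SPT: sort by shortest processing time
  J4: p=2
  J2: p=3
  J5: p=12
  J6: p=17
  J1: p=18
  J3: p=20
Order: J4 → J2 → J5 → J6 → J1 → J3


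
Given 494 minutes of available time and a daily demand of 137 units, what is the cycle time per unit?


Cycle time = available time / demand
= 494 / 137
= 3.61 min/unit


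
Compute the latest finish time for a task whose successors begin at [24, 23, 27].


LF = min of all successor start times
Successors start at: [24, 23, 27]
LF = min(24, 23, 27)
= 23


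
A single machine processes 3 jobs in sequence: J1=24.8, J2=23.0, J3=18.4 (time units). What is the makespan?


Sequential makespan: sum all processing times
= 24.8 + 23.0 + 18.4
= 66.2 time units


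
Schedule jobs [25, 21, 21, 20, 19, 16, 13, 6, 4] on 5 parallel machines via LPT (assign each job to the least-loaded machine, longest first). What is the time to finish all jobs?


Jobs (LPT sorted): [25, 21, 21, 20, 19, 16, 13, 6, 4]
Machines: 5
  J=25 → Machine 1 (load: 0+25=25)
  J=21 → Machine 2 (load: 0+21=21)
  J=21 → Machine 3 (load: 0+21=21)
  J=20 → Machine 4 (load: 0+20=20)
  J=19 → Machine 5 (load: 0+19=19)
  J=16 → Machine 5 (load: 19+16=35)
  J=13 → Machine 4 (load: 20+13=33)
  J=6 → Machine 2 (load: 21+6=27)
  J=4 → Machine 3 (load: 21+4=25)
Machine loads: [25, 27, 25, 33, 35]
Makespan = max = 35 time units


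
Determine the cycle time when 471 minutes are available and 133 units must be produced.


Cycle time = available time / demand
= 471 / 133
= 3.54 min/unit


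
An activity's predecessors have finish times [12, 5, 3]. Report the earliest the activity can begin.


ES = max of all predecessor completion times
Predecessors: [12, 5, 3]
ES = max(12, 5, 3)
= 12


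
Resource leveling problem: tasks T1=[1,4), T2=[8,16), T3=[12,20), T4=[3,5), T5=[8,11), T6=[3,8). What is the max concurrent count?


Check each time point for overlaps:
  t=3: 3 tasks active (T1, T4, T6)
Max concurrent = 3


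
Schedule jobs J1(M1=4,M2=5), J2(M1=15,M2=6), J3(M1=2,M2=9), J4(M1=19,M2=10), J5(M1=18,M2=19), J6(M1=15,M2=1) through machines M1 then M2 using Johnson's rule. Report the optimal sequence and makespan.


Johnson's rule:
Group 1 (M1≤M2, sort by M1): ['J3', 'J1', 'J5']
Group 2 (M1>M2, sort desc M2): ['J4', 'J2', 'J6']
Sequence: J3 → J1 → J5 → J4 → J2 → J6
Makespan calculation:
  J3: M1 done=2, M2 done=11
  J1: M1 done=6, M2 done=16
  J5: M1 done=24, M2 done=43
  J4: M1 done=43, M2 done=53
  J2: M1 done=58, M2 done=64
  J6: M1 done=73, M2 done=74
= Sequence: J3 → J1 → J5 → J4 → J2 → J6, Makespan: 74


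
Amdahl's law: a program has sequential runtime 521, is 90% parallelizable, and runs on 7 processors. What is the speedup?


Amdahl's law: T_p = T × ((1-p) + p/N)
= 521 × ((1-0.9) + 0.9/7)
= 521 × (0.10 + 0.1286)
= 521 × 0.2286
= 119.09
Speedup = 521/119.09
= 4.38×


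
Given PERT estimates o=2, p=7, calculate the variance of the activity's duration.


σ² = ((p - o) / 6)² = (p - o)² / 36
= (7 - 2)² / 36
= 5² / 36
= 25 / 36
= 0.6944


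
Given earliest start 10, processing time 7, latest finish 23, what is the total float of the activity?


EF = ES + duration = 10 + 7 = 17
LS = LF - duration = 23 - 7 = 16
Total Float = LF - EF = 23 - 17
(or LS - ES = 16 - 10)
= 6


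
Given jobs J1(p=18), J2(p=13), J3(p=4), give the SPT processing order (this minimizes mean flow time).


SPT: sort by shortest processing time
  J3: p=4
  J2: p=13
  J1: p=18
Order: J3 → J2 → J1


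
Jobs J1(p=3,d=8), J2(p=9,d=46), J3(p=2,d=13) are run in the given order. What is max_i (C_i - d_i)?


Lateness per job (L = C - d):
  J1: C=3, d=8, L=-5
  J2: C=12, d=46, L=-34
  J3: C=14, d=13, L=1
Lmax = max(-5, -34, 1)
= 1


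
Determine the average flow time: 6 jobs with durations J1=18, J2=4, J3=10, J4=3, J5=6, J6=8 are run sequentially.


Completion times:
  J1: completes at 18
  J2: completes at 22
  J3: completes at 32
  J4: completes at 35
  J5: completes at 41
  J6: completes at 49
Sum = 197
Average = 197/6
= 32.83


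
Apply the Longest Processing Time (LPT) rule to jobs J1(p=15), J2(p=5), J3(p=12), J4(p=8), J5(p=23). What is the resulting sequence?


LPT: sort by longest processing time first
  J5: p=23
  J1: p=15
  J3: p=12
  J4: p=8
  J2: p=5
Order: J5 → J1 → J3 → J4 → J2
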